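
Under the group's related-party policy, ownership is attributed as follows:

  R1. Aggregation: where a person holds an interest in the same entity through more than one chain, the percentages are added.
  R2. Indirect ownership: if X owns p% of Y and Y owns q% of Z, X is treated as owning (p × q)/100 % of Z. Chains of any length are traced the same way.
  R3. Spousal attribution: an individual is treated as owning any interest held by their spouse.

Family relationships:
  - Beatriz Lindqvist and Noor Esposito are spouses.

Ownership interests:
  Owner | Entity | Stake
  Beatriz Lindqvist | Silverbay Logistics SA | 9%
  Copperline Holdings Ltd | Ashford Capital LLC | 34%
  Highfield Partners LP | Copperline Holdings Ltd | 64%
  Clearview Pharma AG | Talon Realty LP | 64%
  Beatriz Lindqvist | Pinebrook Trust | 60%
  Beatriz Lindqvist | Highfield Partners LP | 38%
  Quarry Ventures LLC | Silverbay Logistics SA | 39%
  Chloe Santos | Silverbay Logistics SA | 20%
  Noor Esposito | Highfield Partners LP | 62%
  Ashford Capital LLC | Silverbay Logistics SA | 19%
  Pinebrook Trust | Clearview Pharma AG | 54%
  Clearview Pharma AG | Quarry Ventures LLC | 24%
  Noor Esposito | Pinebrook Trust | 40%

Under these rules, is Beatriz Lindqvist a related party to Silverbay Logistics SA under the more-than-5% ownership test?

By spousal attribution (R3), Beatriz Lindqvist is treated as also owning Noor Esposito's interest in Highfield Partners LP, giving 38% + 62% = 100%.
By spousal attribution (R3), Beatriz Lindqvist is treated as also owning Noor Esposito's interest in Pinebrook Trust, giving 60% + 40% = 100%.
Chain via Highfield Partners LP → Copperline Holdings Ltd → Ashford Capital LLC (R2): 100% × 64% × 34% × 19% = 4.1344% of Silverbay Logistics SA.
Chain via Pinebrook Trust → Clearview Pharma AG → Quarry Ventures LLC (R2): 100% × 54% × 24% × 39% = 5.0544% of Silverbay Logistics SA.
Direct interest in Silverbay Logistics SA: 9%.
Aggregating (R1): 4.1344% + 5.0544% + 9% = 18.1888%.
18.1888% exceeds the 5% threshold, so Beatriz is a related party to Silverbay Logistics SA.

Yes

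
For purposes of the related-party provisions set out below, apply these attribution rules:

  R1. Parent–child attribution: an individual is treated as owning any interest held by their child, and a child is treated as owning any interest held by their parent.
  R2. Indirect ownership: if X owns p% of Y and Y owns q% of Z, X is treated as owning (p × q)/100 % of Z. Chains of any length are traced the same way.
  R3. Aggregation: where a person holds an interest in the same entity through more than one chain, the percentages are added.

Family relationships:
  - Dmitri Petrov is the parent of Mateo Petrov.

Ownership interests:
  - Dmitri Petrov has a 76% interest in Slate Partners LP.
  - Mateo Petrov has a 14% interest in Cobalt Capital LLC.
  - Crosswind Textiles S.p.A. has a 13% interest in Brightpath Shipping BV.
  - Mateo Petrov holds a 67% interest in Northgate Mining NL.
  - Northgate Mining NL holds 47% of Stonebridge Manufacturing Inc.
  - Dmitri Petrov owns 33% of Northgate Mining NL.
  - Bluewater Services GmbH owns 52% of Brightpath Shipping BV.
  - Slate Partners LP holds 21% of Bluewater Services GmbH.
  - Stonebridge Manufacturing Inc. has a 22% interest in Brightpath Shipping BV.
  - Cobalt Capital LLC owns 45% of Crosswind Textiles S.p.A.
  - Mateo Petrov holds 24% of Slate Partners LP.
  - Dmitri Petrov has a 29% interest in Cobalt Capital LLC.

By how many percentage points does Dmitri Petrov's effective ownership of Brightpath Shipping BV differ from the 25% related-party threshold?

By parent–child attribution (R1), Dmitri Petrov is treated as also owning Mateo Petrov's interest in Cobalt Capital LLC, giving 29% + 14% = 43%.
By parent–child attribution (R1), Dmitri Petrov is treated as also owning Mateo Petrov's interest in Slate Partners LP, giving 76% + 24% = 100%.
By parent–child attribution (R1), Dmitri Petrov is treated as also owning Mateo Petrov's interest in Northgate Mining NL, giving 33% + 67% = 100%.
Chain via Cobalt Capital LLC → Crosswind Textiles S.p.A. (R2): 43% × 45% × 13% = 2.5155% of Brightpath Shipping BV.
Chain via Slate Partners LP → Bluewater Services GmbH (R2): 100% × 21% × 52% = 10.92% of Brightpath Shipping BV.
Chain via Northgate Mining NL → Stonebridge Manufacturing Inc. (R2): 100% × 47% × 22% = 10.34% of Brightpath Shipping BV.
Aggregating (R3): 2.5155% + 10.92% + 10.34% = 23.7755%.
23.7755% falls short of the 25% threshold by 1.2245 percentage points.

1.2245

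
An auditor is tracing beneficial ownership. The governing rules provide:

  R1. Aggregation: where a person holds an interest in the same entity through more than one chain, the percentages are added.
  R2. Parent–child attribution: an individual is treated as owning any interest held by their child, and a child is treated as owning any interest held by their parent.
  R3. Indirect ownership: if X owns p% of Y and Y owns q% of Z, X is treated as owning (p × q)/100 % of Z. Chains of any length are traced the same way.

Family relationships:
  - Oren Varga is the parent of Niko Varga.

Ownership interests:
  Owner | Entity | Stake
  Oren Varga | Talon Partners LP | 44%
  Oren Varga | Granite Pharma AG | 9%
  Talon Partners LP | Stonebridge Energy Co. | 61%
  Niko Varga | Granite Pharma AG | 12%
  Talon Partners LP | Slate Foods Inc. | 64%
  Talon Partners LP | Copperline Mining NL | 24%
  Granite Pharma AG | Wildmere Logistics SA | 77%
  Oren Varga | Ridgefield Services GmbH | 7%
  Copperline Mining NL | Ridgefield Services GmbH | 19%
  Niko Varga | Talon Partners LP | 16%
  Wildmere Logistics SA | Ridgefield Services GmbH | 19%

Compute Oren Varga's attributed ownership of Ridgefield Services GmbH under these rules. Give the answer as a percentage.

12.8083%

By parent–child attribution (R2), Oren Varga is treated as also owning Niko Varga's interest in Talon Partners LP, giving 44% + 16% = 60%.
By parent–child attribution (R2), Oren Varga is treated as also owning Niko Varga's interest in Granite Pharma AG, giving 9% + 12% = 21%.
Chain via Talon Partners LP → Copperline Mining NL (R3): 60% × 24% × 19% = 2.736% of Ridgefield Services GmbH.
Chain via Granite Pharma AG → Wildmere Logistics SA (R3): 21% × 77% × 19% = 3.0723% of Ridgefield Services GmbH.
Direct interest in Ridgefield Services GmbH: 7%.
Aggregating (R1): 2.736% + 3.0723% + 7% = 12.8083%.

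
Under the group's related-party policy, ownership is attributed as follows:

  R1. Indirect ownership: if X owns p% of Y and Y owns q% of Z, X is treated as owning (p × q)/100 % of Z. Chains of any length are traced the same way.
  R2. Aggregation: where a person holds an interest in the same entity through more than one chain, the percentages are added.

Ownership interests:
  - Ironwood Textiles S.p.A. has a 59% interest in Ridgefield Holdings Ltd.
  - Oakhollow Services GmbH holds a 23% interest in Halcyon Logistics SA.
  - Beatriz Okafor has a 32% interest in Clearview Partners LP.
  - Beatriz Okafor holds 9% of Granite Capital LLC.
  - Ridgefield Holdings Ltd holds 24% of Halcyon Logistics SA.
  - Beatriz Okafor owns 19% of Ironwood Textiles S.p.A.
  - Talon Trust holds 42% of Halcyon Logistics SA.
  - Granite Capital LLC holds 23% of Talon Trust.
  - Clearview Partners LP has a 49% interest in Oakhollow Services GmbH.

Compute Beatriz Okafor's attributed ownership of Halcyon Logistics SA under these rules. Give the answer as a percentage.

7.1662%

Chain via Ironwood Textiles S.p.A. → Ridgefield Holdings Ltd (R1): 19% × 59% × 24% = 2.6904% of Halcyon Logistics SA.
Chain via Clearview Partners LP → Oakhollow Services GmbH (R1): 32% × 49% × 23% = 3.6064% of Halcyon Logistics SA.
Chain via Granite Capital LLC → Talon Trust (R1): 9% × 23% × 42% = 0.8694% of Halcyon Logistics SA.
Aggregating (R2): 2.6904% + 3.6064% + 0.8694% = 7.1662%.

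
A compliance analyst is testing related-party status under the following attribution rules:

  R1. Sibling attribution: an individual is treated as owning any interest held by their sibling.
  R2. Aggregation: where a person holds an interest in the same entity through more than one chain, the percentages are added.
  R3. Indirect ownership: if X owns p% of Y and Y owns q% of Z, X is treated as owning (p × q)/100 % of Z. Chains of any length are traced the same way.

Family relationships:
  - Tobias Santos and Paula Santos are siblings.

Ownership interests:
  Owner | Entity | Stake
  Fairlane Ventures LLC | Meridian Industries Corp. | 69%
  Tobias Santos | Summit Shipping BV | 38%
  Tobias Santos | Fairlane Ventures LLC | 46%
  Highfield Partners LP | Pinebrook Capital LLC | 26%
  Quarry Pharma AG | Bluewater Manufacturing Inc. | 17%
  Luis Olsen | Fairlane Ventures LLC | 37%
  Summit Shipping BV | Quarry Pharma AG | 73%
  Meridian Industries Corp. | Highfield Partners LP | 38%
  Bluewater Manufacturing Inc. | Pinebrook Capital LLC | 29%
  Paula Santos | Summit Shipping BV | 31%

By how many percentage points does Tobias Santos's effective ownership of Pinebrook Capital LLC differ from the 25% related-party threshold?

By sibling attribution (R1), Tobias Santos is treated as also owning Paula Santos's interest in Summit Shipping BV, giving 38% + 31% = 69%.
Chain via Fairlane Ventures LLC → Meridian Industries Corp. → Highfield Partners LP (R3): 46% × 69% × 38% × 26% = 3.135912% of Pinebrook Capital LLC.
Chain via Summit Shipping BV → Quarry Pharma AG → Bluewater Manufacturing Inc. (R3): 69% × 73% × 17% × 29% = 2.483241% of Pinebrook Capital LLC.
Aggregating (R2): 3.135912% + 2.483241% = 5.619153%.
5.619153% falls short of the 25% threshold by 19.380847 percentage points.

19.380847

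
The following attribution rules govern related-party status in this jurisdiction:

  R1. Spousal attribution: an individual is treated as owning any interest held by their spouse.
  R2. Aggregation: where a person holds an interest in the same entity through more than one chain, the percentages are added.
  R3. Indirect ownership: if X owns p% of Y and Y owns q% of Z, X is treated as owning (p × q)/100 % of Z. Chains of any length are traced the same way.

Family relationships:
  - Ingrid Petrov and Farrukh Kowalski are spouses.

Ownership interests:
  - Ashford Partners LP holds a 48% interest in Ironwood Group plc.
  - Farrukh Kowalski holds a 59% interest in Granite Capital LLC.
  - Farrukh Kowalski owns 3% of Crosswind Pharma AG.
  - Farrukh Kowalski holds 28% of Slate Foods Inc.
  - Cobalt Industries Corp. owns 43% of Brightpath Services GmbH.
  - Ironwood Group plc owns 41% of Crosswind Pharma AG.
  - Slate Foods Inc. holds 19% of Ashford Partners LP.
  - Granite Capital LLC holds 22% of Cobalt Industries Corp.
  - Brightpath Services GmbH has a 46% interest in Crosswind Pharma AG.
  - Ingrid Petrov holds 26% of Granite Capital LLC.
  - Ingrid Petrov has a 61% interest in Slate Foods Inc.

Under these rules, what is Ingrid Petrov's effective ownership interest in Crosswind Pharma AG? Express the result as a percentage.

10.026748%

By spousal attribution (R1), Ingrid Petrov is treated as also owning Farrukh Kowalski's interest in Slate Foods Inc, giving 61% + 28% = 89%.
By spousal attribution (R1), Ingrid Petrov is treated as also owning Farrukh Kowalski's interest in Granite Capital LLC, giving 26% + 59% = 85%.
By spousal attribution (R1), Ingrid Petrov is treated as owning Farrukh Kowalski's 3% interest in Crosswind Pharma AG.
Chain via Slate Foods Inc. → Ashford Partners LP → Ironwood Group plc (R3): 89% × 19% × 48% × 41% = 3.327888% of Crosswind Pharma AG.
Chain via Granite Capital LLC → Cobalt Industries Corp. → Brightpath Services GmbH (R3): 85% × 22% × 43% × 46% = 3.69886% of Crosswind Pharma AG.
Direct interest in Crosswind Pharma AG: 3%.
Aggregating (R2): 3.327888% + 3.69886% + 3% = 10.026748%.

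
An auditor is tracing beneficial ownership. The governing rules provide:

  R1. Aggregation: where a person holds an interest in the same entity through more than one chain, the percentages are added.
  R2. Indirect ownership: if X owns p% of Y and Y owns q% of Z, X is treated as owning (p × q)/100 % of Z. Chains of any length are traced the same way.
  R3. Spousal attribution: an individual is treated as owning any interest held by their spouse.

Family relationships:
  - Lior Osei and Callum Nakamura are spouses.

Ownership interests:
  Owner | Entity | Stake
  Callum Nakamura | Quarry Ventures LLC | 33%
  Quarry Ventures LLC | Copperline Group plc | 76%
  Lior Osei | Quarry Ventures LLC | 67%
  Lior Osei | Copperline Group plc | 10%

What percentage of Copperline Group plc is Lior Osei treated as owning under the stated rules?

86%

By spousal attribution (R3), Lior Osei is treated as also owning Callum Nakamura's interest in Quarry Ventures LLC, giving 67% + 33% = 100%.
Chain via Quarry Ventures LLC (R2): 100% × 76% = 76% of Copperline Group plc.
Direct interest in Copperline Group plc: 10%.
Aggregating (R1): 76% + 10% = 86%.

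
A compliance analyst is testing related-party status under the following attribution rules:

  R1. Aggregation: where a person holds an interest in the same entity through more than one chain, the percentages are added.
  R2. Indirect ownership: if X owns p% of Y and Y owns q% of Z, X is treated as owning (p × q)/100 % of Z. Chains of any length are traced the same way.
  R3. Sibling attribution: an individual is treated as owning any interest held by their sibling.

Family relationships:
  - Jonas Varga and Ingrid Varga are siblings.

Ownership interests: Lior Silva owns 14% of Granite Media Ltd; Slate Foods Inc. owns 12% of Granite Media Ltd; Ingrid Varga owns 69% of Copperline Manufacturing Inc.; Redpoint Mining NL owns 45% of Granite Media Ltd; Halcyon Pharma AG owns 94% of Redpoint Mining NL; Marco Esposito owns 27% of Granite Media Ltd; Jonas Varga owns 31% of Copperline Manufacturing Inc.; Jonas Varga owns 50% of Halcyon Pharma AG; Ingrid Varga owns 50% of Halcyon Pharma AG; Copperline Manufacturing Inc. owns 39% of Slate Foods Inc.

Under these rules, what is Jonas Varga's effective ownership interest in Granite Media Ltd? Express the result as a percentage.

By sibling attribution (R3), Jonas Varga is treated as also owning Ingrid Varga's interest in Copperline Manufacturing Inc, giving 31% + 69% = 100%.
By sibling attribution (R3), Jonas Varga is treated as also owning Ingrid Varga's interest in Halcyon Pharma AG, giving 50% + 50% = 100%.
Chain via Copperline Manufacturing Inc. → Slate Foods Inc. (R2): 100% × 39% × 12% = 4.68% of Granite Media Ltd.
Chain via Halcyon Pharma AG → Redpoint Mining NL (R2): 100% × 94% × 45% = 42.3% of Granite Media Ltd.
Aggregating (R1): 4.68% + 42.3% = 46.98%.

46.98%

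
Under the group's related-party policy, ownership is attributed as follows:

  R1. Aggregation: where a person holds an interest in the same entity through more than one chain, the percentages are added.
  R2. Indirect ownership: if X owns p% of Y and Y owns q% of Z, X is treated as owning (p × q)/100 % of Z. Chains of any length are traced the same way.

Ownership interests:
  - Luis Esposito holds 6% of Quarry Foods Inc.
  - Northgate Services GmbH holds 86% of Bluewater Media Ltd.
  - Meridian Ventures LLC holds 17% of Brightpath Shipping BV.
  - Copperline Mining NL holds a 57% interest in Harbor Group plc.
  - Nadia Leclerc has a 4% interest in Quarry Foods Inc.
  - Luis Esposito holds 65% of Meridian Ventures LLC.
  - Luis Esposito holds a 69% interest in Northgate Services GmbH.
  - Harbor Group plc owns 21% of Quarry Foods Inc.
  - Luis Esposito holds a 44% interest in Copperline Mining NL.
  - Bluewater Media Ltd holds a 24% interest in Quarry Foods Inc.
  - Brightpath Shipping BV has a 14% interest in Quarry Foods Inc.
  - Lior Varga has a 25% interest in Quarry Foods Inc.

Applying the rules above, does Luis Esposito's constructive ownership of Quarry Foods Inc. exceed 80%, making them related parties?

Chain via Copperline Mining NL → Harbor Group plc (R2): 44% × 57% × 21% = 5.2668% of Quarry Foods Inc.
Chain via Meridian Ventures LLC → Brightpath Shipping BV (R2): 65% × 17% × 14% = 1.547% of Quarry Foods Inc.
Chain via Northgate Services GmbH → Bluewater Media Ltd (R2): 69% × 86% × 24% = 14.2416% of Quarry Foods Inc.
Direct interest in Quarry Foods Inc: 6%.
Aggregating (R1): 5.2668% + 1.547% + 14.2416% + 6% = 27.0554%.
27.0554% does not exceed the 80% threshold, so Luis is not a related party to Quarry Foods Inc.

No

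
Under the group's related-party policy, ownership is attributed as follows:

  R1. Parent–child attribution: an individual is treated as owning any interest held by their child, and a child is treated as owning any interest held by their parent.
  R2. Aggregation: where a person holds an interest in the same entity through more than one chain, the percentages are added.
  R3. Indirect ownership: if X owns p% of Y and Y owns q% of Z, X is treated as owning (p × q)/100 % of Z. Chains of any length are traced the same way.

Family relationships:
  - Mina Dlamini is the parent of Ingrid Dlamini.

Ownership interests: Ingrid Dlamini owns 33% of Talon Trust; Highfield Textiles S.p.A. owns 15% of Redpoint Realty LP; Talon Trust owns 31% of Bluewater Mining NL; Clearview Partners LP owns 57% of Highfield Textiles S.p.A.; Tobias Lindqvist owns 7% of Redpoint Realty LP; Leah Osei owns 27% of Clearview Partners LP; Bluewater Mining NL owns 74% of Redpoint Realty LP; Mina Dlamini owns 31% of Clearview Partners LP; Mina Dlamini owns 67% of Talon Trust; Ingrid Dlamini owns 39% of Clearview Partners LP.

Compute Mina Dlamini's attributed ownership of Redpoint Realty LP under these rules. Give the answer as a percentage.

By parent–child attribution (R1), Mina Dlamini is treated as also owning Ingrid Dlamini's interest in Talon Trust, giving 67% + 33% = 100%.
By parent–child attribution (R1), Mina Dlamini is treated as also owning Ingrid Dlamini's interest in Clearview Partners LP, giving 31% + 39% = 70%.
Chain via Talon Trust → Bluewater Mining NL (R3): 100% × 31% × 74% = 22.94% of Redpoint Realty LP.
Chain via Clearview Partners LP → Highfield Textiles S.p.A. (R3): 70% × 57% × 15% = 5.985% of Redpoint Realty LP.
Aggregating (R2): 22.94% + 5.985% = 28.925%.

28.925%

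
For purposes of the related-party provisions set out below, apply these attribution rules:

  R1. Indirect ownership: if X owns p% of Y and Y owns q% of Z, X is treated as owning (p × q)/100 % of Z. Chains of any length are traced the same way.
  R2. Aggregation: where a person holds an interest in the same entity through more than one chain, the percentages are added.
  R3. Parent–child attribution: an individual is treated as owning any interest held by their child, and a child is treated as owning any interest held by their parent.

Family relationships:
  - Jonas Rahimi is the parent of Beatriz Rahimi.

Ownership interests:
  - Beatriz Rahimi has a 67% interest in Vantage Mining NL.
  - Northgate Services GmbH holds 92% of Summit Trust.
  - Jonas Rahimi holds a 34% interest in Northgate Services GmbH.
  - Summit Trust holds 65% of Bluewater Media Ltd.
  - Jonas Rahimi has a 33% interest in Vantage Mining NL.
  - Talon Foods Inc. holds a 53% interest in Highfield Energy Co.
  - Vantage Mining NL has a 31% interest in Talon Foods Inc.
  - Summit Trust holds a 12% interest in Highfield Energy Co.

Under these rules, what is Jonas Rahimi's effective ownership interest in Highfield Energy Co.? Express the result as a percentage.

By parent–child attribution (R3), Jonas Rahimi is treated as also owning Beatriz Rahimi's interest in Vantage Mining NL, giving 33% + 67% = 100%.
Chain via Vantage Mining NL → Talon Foods Inc. (R1): 100% × 31% × 53% = 16.43% of Highfield Energy Co.
Chain via Northgate Services GmbH → Summit Trust (R1): 34% × 92% × 12% = 3.7536% of Highfield Energy Co.
Aggregating (R2): 16.43% + 3.7536% = 20.1836%.

20.1836%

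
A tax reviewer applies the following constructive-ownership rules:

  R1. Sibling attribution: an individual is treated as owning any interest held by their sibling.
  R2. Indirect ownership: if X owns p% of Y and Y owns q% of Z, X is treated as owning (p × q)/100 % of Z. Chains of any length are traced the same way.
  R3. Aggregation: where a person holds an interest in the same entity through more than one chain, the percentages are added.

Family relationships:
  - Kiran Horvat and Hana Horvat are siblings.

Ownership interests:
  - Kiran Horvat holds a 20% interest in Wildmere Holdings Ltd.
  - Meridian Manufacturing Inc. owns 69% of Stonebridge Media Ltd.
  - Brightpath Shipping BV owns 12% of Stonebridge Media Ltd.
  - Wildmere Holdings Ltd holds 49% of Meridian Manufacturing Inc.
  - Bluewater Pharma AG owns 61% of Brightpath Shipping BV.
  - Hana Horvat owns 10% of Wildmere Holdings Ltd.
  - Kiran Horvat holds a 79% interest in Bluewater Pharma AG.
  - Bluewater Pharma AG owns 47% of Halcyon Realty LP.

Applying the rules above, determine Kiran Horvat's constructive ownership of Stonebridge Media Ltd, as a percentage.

By sibling attribution (R1), Kiran Horvat is treated as also owning Hana Horvat's interest in Wildmere Holdings Ltd, giving 20% + 10% = 30%.
Chain via Bluewater Pharma AG → Brightpath Shipping BV (R2): 79% × 61% × 12% = 5.7828% of Stonebridge Media Ltd.
Chain via Wildmere Holdings Ltd → Meridian Manufacturing Inc. (R2): 30% × 49% × 69% = 10.143% of Stonebridge Media Ltd.
Aggregating (R3): 5.7828% + 10.143% = 15.9258%.

15.9258%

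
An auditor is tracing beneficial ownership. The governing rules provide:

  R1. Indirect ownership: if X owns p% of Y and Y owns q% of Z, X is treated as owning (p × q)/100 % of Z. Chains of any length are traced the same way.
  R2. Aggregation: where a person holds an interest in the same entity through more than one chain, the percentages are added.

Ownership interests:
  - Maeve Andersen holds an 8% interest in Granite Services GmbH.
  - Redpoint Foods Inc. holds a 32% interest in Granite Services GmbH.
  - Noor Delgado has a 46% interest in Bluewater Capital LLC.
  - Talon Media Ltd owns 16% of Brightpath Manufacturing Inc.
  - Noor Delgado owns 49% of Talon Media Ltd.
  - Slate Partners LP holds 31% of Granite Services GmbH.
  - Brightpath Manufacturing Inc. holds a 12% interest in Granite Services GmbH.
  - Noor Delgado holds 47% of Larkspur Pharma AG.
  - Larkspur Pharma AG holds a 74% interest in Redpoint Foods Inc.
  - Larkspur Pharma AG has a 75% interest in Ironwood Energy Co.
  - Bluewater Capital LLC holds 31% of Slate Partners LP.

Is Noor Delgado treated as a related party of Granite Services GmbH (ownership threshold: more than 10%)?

Yes

Chain via Talon Media Ltd → Brightpath Manufacturing Inc. (R1): 49% × 16% × 12% = 0.9408% of Granite Services GmbH.
Chain via Bluewater Capital LLC → Slate Partners LP (R1): 46% × 31% × 31% = 4.4206% of Granite Services GmbH.
Chain via Larkspur Pharma AG → Redpoint Foods Inc. (R1): 47% × 74% × 32% = 11.1296% of Granite Services GmbH.
Aggregating (R2): 0.9408% + 4.4206% + 11.1296% = 16.491%.
16.491% exceeds the 10% threshold, so Noor is a related party to Granite Services GmbH.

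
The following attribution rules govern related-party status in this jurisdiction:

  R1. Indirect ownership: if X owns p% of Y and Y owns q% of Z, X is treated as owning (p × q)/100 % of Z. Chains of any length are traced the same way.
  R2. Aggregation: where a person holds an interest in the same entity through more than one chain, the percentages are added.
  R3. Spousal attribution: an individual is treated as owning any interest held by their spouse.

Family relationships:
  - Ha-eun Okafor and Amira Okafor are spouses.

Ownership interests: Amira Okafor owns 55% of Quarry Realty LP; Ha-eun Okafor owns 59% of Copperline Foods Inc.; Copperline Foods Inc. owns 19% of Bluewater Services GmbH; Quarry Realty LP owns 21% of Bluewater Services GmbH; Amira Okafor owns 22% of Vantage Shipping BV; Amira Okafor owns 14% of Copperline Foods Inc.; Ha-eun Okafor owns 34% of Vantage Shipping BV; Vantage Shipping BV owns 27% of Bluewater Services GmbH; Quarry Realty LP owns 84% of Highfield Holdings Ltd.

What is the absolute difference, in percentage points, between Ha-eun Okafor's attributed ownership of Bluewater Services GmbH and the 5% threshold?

By spousal attribution (R3), Ha-eun Okafor is treated as also owning Amira Okafor's interest in Vantage Shipping BV, giving 34% + 22% = 56%.
By spousal attribution (R3), Ha-eun Okafor is treated as also owning Amira Okafor's interest in Copperline Foods Inc, giving 59% + 14% = 73%.
By spousal attribution (R3), Ha-eun Okafor is treated as owning Amira Okafor's 55% interest in Quarry Realty LP.
Chain via Vantage Shipping BV (R1): 56% × 27% = 15.12% of Bluewater Services GmbH.
Chain via Copperline Foods Inc. (R1): 73% × 19% = 13.87% of Bluewater Services GmbH.
Chain via Quarry Realty LP (R1): 55% × 21% = 11.55% of Bluewater Services GmbH.
Aggregating (R2): 15.12% + 13.87% + 11.55% = 40.54%.
40.54% exceeds the 5% threshold by 35.54 percentage points.

35.54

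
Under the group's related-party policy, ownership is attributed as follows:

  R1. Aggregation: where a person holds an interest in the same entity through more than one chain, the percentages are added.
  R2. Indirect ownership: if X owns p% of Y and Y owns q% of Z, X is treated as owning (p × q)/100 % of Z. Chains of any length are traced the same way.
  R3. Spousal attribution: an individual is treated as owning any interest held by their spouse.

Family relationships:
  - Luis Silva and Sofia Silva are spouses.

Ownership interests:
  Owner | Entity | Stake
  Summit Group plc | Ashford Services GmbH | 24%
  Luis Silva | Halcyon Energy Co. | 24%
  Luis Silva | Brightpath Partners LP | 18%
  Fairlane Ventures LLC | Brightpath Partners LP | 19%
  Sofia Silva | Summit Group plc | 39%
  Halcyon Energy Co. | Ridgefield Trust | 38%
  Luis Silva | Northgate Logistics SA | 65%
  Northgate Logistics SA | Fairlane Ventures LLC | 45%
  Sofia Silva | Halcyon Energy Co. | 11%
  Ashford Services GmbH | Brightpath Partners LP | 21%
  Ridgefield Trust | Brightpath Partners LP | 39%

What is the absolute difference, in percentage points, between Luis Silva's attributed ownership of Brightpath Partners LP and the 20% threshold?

By spousal attribution (R3), Luis Silva is treated as also owning Sofia Silva's interest in Halcyon Energy Co, giving 24% + 11% = 35%.
By spousal attribution (R3), Luis Silva is treated as owning Sofia Silva's 39% interest in Summit Group plc.
Chain via Northgate Logistics SA → Fairlane Ventures LLC (R2): 65% × 45% × 19% = 5.5575% of Brightpath Partners LP.
Chain via Halcyon Energy Co. → Ridgefield Trust (R2): 35% × 38% × 39% = 5.187% of Brightpath Partners LP.
Direct interest in Brightpath Partners LP: 18%.
Chain via Summit Group plc → Ashford Services GmbH (R2): 39% × 24% × 21% = 1.9656% of Brightpath Partners LP.
Aggregating (R1): 5.5575% + 5.187% + 18% + 1.9656% = 30.7101%.
30.7101% exceeds the 20% threshold by 10.7101 percentage points.

10.7101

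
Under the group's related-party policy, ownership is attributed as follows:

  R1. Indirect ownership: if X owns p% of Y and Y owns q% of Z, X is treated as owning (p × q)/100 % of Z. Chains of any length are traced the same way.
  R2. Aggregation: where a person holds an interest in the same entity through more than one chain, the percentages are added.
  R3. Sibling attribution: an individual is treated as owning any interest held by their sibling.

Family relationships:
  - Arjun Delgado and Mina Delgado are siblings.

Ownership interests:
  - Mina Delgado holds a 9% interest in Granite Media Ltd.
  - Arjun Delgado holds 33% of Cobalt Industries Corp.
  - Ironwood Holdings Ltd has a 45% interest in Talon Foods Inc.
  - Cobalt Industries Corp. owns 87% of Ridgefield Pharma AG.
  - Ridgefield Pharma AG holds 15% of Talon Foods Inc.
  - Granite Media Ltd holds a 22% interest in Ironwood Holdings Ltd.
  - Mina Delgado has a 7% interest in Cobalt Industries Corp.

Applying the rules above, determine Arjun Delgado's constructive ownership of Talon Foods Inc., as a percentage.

By sibling attribution (R3), Arjun Delgado is treated as also owning Mina Delgado's interest in Cobalt Industries Corp, giving 33% + 7% = 40%.
By sibling attribution (R3), Arjun Delgado is treated as owning Mina Delgado's 9% interest in Granite Media Ltd.
Chain via Cobalt Industries Corp. → Ridgefield Pharma AG (R1): 40% × 87% × 15% = 5.22% of Talon Foods Inc.
Chain via Granite Media Ltd → Ironwood Holdings Ltd (R1): 9% × 22% × 45% = 0.891% of Talon Foods Inc.
Aggregating (R2): 5.22% + 0.891% = 6.111%.

6.111%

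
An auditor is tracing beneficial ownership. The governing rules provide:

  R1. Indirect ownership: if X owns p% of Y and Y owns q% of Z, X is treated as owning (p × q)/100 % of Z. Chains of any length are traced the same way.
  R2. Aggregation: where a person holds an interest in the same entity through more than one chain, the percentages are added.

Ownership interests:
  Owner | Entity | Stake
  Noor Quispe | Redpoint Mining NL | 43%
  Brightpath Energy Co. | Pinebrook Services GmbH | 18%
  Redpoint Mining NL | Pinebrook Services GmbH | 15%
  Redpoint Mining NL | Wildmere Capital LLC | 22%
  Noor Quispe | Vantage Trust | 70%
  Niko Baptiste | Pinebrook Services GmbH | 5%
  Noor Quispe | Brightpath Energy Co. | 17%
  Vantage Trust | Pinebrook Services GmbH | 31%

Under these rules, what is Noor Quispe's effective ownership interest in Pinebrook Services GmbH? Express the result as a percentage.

Chain via Vantage Trust (R1): 70% × 31% = 21.7% of Pinebrook Services GmbH.
Chain via Redpoint Mining NL (R1): 43% × 15% = 6.45% of Pinebrook Services GmbH.
Chain via Brightpath Energy Co. (R1): 17% × 18% = 3.06% of Pinebrook Services GmbH.
Aggregating (R2): 21.7% + 6.45% + 3.06% = 31.21%.

31.21%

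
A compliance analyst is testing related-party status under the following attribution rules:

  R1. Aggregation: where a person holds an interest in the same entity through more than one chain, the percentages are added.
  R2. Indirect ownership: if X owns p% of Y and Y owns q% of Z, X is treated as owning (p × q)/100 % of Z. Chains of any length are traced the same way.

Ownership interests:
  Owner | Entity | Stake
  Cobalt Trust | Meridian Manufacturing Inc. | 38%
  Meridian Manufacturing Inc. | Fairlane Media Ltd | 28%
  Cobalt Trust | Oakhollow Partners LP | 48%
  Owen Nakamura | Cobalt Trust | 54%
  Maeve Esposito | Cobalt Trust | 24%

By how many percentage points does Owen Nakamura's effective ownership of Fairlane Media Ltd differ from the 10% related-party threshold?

4.2544

Chain via Cobalt Trust → Meridian Manufacturing Inc. (R2): 54% × 38% × 28% = 5.7456% of Fairlane Media Ltd.
5.7456% falls short of the 10% threshold by 4.2544 percentage points.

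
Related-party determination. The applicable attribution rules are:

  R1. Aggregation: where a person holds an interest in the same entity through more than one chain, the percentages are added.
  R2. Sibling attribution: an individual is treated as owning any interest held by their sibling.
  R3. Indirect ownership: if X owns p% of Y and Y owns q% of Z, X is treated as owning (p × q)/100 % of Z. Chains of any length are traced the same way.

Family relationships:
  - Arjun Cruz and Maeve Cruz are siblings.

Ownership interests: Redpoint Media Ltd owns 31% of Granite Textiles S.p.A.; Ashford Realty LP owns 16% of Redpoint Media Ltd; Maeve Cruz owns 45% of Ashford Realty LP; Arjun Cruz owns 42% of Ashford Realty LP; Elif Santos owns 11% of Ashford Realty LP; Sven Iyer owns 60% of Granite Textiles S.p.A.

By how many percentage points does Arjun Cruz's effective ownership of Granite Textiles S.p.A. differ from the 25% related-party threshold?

By sibling attribution (R2), Arjun Cruz is treated as also owning Maeve Cruz's interest in Ashford Realty LP, giving 42% + 45% = 87%.
Chain via Ashford Realty LP → Redpoint Media Ltd (R3): 87% × 16% × 31% = 4.3152% of Granite Textiles S.p.A.
4.3152% falls short of the 25% threshold by 20.6848 percentage points.

20.6848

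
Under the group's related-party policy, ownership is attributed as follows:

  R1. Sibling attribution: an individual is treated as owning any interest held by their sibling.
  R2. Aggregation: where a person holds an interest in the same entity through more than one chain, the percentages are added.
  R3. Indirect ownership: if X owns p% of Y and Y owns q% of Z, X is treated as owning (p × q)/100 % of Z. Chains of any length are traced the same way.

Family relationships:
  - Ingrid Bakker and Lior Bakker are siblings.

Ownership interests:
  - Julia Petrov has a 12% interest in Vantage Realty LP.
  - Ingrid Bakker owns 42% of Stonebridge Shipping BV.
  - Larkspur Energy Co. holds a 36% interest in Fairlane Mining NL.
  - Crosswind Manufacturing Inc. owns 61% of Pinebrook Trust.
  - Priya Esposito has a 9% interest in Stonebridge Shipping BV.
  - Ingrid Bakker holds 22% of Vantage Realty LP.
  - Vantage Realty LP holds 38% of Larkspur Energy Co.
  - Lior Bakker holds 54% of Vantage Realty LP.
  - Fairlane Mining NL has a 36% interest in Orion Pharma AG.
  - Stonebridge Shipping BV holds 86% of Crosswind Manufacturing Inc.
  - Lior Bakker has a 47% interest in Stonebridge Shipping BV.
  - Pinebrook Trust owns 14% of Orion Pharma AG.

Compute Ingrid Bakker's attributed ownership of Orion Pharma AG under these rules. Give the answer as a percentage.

10.279364%

By sibling attribution (R1), Ingrid Bakker is treated as also owning Lior Bakker's interest in Vantage Realty LP, giving 22% + 54% = 76%.
By sibling attribution (R1), Ingrid Bakker is treated as also owning Lior Bakker's interest in Stonebridge Shipping BV, giving 42% + 47% = 89%.
Chain via Vantage Realty LP → Larkspur Energy Co. → Fairlane Mining NL (R3): 76% × 38% × 36% × 36% = 3.742848% of Orion Pharma AG.
Chain via Stonebridge Shipping BV → Crosswind Manufacturing Inc. → Pinebrook Trust (R3): 89% × 86% × 61% × 14% = 6.536516% of Orion Pharma AG.
Aggregating (R2): 3.742848% + 6.536516% = 10.279364%.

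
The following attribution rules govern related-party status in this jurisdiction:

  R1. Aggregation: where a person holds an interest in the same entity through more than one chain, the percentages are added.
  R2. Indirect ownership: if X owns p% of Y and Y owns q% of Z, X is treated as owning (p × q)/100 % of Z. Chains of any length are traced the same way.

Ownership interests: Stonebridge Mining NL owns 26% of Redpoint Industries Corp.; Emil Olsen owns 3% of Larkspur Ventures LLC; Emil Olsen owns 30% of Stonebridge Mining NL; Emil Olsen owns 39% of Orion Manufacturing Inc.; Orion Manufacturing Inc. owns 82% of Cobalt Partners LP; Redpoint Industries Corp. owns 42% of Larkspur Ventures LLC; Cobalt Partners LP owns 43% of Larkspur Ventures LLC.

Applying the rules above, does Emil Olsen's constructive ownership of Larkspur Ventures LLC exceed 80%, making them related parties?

Chain via Orion Manufacturing Inc. → Cobalt Partners LP (R2): 39% × 82% × 43% = 13.7514% of Larkspur Ventures LLC.
Chain via Stonebridge Mining NL → Redpoint Industries Corp. (R2): 30% × 26% × 42% = 3.276% of Larkspur Ventures LLC.
Direct interest in Larkspur Ventures LLC: 3%.
Aggregating (R1): 13.7514% + 3.276% + 3% = 20.0274%.
20.0274% does not exceed the 80% threshold, so Emil is not a related party to Larkspur Ventures LLC.

No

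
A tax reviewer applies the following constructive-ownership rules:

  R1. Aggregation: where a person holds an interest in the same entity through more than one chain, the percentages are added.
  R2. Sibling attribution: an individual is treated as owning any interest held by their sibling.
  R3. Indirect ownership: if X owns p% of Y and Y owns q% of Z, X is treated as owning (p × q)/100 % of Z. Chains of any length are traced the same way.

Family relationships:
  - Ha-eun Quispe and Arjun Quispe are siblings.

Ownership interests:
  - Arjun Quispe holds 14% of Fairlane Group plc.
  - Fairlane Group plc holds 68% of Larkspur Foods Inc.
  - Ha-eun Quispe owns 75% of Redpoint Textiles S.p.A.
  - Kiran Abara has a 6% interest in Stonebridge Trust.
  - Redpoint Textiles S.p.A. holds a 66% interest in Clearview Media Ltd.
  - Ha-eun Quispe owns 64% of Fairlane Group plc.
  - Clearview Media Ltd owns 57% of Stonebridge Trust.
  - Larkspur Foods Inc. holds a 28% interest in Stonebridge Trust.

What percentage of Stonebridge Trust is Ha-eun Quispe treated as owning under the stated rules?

43.0662%

By sibling attribution (R2), Ha-eun Quispe is treated as also owning Arjun Quispe's interest in Fairlane Group plc, giving 64% + 14% = 78%.
Chain via Fairlane Group plc → Larkspur Foods Inc. (R3): 78% × 68% × 28% = 14.8512% of Stonebridge Trust.
Chain via Redpoint Textiles S.p.A. → Clearview Media Ltd (R3): 75% × 66% × 57% = 28.215% of Stonebridge Trust.
Aggregating (R1): 14.8512% + 28.215% = 43.0662%.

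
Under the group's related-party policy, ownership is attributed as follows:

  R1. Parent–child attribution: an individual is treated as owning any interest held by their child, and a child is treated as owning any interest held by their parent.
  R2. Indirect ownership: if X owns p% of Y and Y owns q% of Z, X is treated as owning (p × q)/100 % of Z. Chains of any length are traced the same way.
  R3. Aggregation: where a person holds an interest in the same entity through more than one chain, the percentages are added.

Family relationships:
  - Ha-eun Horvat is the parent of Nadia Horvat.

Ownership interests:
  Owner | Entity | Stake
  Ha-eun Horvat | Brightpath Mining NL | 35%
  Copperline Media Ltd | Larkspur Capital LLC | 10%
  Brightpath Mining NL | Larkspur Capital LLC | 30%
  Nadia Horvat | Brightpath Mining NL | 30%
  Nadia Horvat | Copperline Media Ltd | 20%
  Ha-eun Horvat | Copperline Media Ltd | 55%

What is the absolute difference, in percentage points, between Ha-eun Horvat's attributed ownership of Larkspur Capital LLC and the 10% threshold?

By parent–child attribution (R1), Ha-eun Horvat is treated as also owning Nadia Horvat's interest in Brightpath Mining NL, giving 35% + 30% = 65%.
By parent–child attribution (R1), Ha-eun Horvat is treated as also owning Nadia Horvat's interest in Copperline Media Ltd, giving 55% + 20% = 75%.
Chain via Brightpath Mining NL (R2): 65% × 30% = 19.5% of Larkspur Capital LLC.
Chain via Copperline Media Ltd (R2): 75% × 10% = 7.5% of Larkspur Capital LLC.
Aggregating (R3): 19.5% + 7.5% = 27%.
27% exceeds the 10% threshold by 17 percentage points.

17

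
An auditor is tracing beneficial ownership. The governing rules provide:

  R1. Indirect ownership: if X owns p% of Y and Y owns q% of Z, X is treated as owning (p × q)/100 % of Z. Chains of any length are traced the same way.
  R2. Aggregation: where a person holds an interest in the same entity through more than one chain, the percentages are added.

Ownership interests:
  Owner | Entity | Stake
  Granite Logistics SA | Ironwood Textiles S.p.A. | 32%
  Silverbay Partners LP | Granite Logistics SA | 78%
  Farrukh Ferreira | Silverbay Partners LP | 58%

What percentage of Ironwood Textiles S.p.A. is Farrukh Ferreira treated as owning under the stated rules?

14.4768%

Chain via Silverbay Partners LP → Granite Logistics SA (R1): 58% × 78% × 32% = 14.4768% of Ironwood Textiles S.p.A.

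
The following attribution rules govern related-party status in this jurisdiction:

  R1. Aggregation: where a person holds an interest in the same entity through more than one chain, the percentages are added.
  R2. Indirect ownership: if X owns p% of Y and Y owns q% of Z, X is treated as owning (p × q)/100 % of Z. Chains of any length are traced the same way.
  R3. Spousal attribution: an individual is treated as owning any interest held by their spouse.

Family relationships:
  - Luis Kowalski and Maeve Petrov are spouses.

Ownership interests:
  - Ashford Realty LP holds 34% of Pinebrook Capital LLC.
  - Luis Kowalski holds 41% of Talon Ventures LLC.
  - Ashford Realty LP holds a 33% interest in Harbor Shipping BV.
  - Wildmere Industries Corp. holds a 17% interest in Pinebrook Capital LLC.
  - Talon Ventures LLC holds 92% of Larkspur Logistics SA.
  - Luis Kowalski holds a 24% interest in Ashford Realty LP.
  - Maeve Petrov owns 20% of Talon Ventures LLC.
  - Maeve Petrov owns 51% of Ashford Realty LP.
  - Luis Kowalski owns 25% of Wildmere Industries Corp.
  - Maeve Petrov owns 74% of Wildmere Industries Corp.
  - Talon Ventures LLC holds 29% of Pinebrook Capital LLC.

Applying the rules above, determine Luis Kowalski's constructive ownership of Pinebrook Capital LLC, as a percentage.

By spousal attribution (R3), Luis Kowalski is treated as also owning Maeve Petrov's interest in Talon Ventures LLC, giving 41% + 20% = 61%.
By spousal attribution (R3), Luis Kowalski is treated as also owning Maeve Petrov's interest in Wildmere Industries Corp, giving 25% + 74% = 99%.
By spousal attribution (R3), Luis Kowalski is treated as also owning Maeve Petrov's interest in Ashford Realty LP, giving 24% + 51% = 75%.
Chain via Talon Ventures LLC (R2): 61% × 29% = 17.69% of Pinebrook Capital LLC.
Chain via Wildmere Industries Corp. (R2): 99% × 17% = 16.83% of Pinebrook Capital LLC.
Chain via Ashford Realty LP (R2): 75% × 34% = 25.5% of Pinebrook Capital LLC.
Aggregating (R1): 17.69% + 16.83% + 25.5% = 60.02%.

60.02%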